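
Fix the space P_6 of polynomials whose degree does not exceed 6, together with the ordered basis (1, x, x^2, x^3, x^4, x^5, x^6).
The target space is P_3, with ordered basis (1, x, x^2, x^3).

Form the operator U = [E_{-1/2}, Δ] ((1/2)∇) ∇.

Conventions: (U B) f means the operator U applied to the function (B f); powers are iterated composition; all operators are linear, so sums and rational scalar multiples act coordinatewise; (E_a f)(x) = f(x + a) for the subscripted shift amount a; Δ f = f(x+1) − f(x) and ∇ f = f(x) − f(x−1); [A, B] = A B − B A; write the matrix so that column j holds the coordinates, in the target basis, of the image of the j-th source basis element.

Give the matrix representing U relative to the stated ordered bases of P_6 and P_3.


the matrix is [[0, 0, 0, 0, 0, 0, 0]; [0, 0, 0, 0, 0, 0, 0]; [0, 0, 0, 0, 0, 0, 0]; [0, 0, 0, 0, 0, 0, 0]] (rows listed top to bottom)

image of 1: 0
image of x: 0
image of x^2: 0
image of x^3: 0
image of x^4: 0
image of x^5: 0
image of x^6: 0
each image's coordinates form column j of the matrix


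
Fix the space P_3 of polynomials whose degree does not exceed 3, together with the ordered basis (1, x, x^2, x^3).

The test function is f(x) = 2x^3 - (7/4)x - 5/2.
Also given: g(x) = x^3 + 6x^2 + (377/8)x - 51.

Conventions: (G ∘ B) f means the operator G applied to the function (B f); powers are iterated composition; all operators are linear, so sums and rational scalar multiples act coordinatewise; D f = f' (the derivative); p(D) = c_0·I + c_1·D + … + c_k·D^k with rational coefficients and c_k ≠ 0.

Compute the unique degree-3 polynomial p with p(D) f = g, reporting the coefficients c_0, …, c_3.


p(D) = (1/2)·I + D + 4·D^2 − 4·D^3, i.e. c_0 = 1/2, c_1 = 1, c_2 = 4, c_3 = -4

D^0 f = 2x^3 - (7/4)x - 5/2
D^1 f = 6x^2 - 7/4
D^2 f = 12x
D^3 f = 12
matching coefficients of g against c_0 f + c_1 Df + … from the top degree down determines the c_i
solution: c_0 = 1/2, c_1 = 1, c_2 = 4, c_3 = -4


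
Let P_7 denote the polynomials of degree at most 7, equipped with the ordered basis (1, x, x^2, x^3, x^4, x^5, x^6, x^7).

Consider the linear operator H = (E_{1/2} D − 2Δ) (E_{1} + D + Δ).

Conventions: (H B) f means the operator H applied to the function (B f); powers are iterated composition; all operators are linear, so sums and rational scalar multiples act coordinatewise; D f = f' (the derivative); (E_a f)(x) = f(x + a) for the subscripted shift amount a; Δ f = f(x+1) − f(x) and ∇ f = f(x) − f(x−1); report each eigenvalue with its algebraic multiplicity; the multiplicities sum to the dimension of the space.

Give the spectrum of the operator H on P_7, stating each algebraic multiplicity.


image of 1: 0
image of x: -1
image of x^2: -2x - 7
image of x^3: -3x^2 - 21x - 65/4
image of x^4: -4x^3 - 42x^2 - 65x - 73/2
image of x^5: -5x^4 - 70x^3 - (325/2)x^2 - (365/2)x - 1267/16
image of x^6: -6x^5 - 105x^4 - 325x^3 - (1095/2)x^2 - (3801/8)x - 2707/16
image of x^7: -7x^6 - 147x^5 - (2275/4)x^4 - (2555/2)x^3 - (26607/16)x^2 - (18949/16)x - 22997/64
the matrix is upper triangular; its diagonal is (0, 0, 0, 0, 0, 0, 0, 0)
for a triangular matrix the eigenvalues are the diagonal entries, with algebraic multiplicity their repetition count

λ = 0 (multiplicity 8)


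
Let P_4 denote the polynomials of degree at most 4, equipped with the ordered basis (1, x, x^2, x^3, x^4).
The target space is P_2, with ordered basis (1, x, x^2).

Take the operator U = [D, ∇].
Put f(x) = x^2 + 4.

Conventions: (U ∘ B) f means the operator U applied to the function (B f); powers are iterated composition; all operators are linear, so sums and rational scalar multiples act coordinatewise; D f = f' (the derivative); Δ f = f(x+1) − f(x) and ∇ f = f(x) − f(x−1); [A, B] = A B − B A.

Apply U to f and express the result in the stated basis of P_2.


g(x) = 0

∇ f = 2x - 1
D ∇ f = 2
D f = 2x
∇ D f = 2
[D, ∇] f = 0


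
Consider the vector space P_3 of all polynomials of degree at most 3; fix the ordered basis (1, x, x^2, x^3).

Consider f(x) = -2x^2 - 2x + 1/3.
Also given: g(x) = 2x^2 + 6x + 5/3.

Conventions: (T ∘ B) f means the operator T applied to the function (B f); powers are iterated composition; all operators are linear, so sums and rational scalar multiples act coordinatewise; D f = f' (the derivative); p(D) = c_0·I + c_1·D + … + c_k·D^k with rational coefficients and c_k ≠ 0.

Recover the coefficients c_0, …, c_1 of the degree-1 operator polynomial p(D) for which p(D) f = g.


c_0 = -1, c_1 = -1

D^0 f = -2x^2 - 2x + 1/3
D^1 f = -4x - 2
matching coefficients of g against c_0 f + c_1 Df + … from the top degree down determines the c_i
solution: c_0 = -1, c_1 = -1


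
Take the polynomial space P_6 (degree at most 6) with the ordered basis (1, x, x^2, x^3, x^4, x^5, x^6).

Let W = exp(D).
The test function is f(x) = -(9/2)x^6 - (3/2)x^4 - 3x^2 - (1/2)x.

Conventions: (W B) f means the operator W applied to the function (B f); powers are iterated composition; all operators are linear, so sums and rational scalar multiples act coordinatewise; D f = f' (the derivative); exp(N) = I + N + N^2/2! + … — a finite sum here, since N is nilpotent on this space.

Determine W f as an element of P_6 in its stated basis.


the image equals g(x) = -(9/2)x^6 - 27x^5 - 69x^4 - 96x^3 - (159/2)x^2 - (79/2)x - 19/2

order-1 term: -27x^5 - 6x^3 - 6x - 1/2
order-2 term: -(135/2)x^4 - 9x^2 - 3
order-3 term: -90x^3 - 6x
order-4 term: -(135/2)x^2 - 3/2
order-5 term: -27x
order-6 term: -9/2
the series for exp(D) f terminates at order 6
exp(D) f = -(9/2)x^6 - 27x^5 - 69x^4 - 96x^3 - (159/2)x^2 - (79/2)x - 19/2


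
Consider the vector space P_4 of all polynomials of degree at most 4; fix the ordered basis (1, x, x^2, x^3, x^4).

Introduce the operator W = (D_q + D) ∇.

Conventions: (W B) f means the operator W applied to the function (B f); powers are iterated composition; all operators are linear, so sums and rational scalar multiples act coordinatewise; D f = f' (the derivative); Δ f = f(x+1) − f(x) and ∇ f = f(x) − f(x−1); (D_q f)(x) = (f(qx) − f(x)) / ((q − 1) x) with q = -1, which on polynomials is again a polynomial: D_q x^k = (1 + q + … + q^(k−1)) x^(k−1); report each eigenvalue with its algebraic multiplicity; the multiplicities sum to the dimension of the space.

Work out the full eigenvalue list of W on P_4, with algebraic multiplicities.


image of 1: 0
image of x: 0
image of x^2: 4
image of x^3: 6x - 6
image of x^4: 16x^2 - 12x + 8
the matrix is upper triangular; its diagonal is (0, 0, 0, 0, 0)
for a triangular matrix the eigenvalues are the diagonal entries, with algebraic multiplicity their repetition count

λ = 0 (multiplicity 5)


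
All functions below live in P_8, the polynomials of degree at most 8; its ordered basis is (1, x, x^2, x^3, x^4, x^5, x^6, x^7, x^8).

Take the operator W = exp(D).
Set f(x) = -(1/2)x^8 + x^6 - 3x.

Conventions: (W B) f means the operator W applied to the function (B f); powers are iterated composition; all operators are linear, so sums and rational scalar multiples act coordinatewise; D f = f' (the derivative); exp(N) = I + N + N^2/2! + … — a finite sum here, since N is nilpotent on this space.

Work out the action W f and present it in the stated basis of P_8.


order-1 term: -4x^7 + 6x^5 - 3
order-2 term: -14x^6 + 15x^4
order-3 term: -28x^5 + 20x^3
order-4 term: -35x^4 + 15x^2
order-5 term: -28x^3 + 6x
order-6 term: -14x^2 + 1
order-7 term: -4x
order-8 term: -1/2
the series for exp(D) f terminates at order 8
exp(D) f = -(1/2)x^8 - 4x^7 - 13x^6 - 22x^5 - 20x^4 - 8x^3 + x^2 - x - 5/2

the image equals g(x) = -(1/2)x^8 - 4x^7 - 13x^6 - 22x^5 - 20x^4 - 8x^3 + x^2 - x - 5/2


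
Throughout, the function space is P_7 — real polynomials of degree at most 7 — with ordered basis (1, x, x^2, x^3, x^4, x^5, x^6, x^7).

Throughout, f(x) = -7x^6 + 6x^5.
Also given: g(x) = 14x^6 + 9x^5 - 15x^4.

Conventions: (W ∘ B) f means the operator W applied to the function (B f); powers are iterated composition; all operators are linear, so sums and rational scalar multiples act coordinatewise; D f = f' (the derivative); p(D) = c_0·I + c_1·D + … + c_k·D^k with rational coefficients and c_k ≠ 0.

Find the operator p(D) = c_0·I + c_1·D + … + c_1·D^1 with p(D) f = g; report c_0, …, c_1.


D^0 f = -7x^6 + 6x^5
D^1 f = -42x^5 + 30x^4
matching coefficients of g against c_0 f + c_1 Df + … from the top degree down determines the c_i
solution: c_0 = -2, c_1 = -1/2

c_0 = -2, c_1 = -1/2


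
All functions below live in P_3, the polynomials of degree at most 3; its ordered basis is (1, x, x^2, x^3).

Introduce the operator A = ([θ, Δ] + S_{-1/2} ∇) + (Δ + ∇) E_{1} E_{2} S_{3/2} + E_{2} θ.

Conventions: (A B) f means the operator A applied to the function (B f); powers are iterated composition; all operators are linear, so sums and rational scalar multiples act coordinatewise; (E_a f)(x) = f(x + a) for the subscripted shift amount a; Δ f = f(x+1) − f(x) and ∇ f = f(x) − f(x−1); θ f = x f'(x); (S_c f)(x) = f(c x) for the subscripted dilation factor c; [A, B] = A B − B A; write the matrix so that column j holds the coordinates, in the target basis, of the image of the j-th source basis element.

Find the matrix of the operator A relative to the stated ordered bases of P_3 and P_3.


the matrix is [[0, 5, 32, 211]; [0, 1, 14, 153]; [0, 0, 2, 36]; [0, 0, 0, 3]] (rows listed top to bottom)

image of 1: 0
image of x: x + 5
image of x^2: 2x^2 + 14x + 32
image of x^3: 3x^3 + 36x^2 + 153x + 211
each image's coordinates form column j of the matrix


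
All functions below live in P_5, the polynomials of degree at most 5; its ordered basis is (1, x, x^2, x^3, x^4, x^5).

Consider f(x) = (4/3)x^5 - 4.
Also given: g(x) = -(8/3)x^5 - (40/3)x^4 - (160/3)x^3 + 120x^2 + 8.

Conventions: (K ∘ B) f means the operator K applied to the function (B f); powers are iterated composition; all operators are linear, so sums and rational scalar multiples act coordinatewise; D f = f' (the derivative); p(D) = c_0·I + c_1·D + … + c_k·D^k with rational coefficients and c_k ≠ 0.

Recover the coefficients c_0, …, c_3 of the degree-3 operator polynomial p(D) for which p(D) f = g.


D^0 f = (4/3)x^5 - 4
D^1 f = (20/3)x^4
D^2 f = (80/3)x^3
D^3 f = 80x^2
matching coefficients of g against c_0 f + c_1 Df + … from the top degree down determines the c_i
solution: c_0 = -2, c_1 = -2, c_2 = -2, c_3 = 3/2

p(D) = -2·I − 2·D − 2·D^2 + (3/2)·D^3, i.e. c_0 = -2, c_1 = -2, c_2 = -2, c_3 = 3/2


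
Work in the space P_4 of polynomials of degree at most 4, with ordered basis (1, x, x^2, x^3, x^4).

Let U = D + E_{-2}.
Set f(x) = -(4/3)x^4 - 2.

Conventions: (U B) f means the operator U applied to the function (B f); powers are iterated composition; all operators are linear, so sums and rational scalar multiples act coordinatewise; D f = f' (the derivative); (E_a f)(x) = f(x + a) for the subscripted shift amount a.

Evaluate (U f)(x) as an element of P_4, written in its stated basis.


the result is g(x) = -(4/3)x^4 + (16/3)x^3 - 32x^2 + (128/3)x - 70/3

D f = -(16/3)x^3
E_{-2} f = -(4/3)x^4 + (32/3)x^3 - 32x^2 + (128/3)x - 70/3
(D + E_{-2}) f = -(4/3)x^4 + (16/3)x^3 - 32x^2 + (128/3)x - 70/3


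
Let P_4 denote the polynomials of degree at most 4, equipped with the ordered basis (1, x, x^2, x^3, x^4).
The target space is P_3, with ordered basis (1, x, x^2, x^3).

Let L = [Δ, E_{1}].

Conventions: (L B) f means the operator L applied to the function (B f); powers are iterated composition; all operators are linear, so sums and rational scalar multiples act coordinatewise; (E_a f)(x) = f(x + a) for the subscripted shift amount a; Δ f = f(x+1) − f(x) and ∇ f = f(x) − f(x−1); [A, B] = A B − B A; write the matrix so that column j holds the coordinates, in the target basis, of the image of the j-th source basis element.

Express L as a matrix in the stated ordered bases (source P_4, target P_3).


image of 1: 0
image of x: 0
image of x^2: 0
image of x^3: 0
image of x^4: 0
each image's coordinates form column j of the matrix

the matrix is [[0, 0, 0, 0, 0]; [0, 0, 0, 0, 0]; [0, 0, 0, 0, 0]; [0, 0, 0, 0, 0]] (rows listed top to bottom)


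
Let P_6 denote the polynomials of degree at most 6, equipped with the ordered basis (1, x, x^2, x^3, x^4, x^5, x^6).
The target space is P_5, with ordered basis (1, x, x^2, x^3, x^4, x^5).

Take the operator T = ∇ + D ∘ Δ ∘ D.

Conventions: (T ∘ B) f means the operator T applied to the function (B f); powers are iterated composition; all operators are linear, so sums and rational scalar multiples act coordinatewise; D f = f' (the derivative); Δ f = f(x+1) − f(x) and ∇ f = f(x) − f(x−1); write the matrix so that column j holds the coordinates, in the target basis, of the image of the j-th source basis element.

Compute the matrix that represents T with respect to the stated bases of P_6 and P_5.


the matrix is [[0, 1, -1, 7, 11, 21, 29]; [0, 0, 2, -3, 28, 55, 126]; [0, 0, 0, 3, -6, 70, 165]; [0, 0, 0, 0, 4, -10, 140]; [0, 0, 0, 0, 0, 5, -15]; [0, 0, 0, 0, 0, 0, 6]] (rows listed top to bottom)

image of 1: 0
image of x: 1
image of x^2: 2x - 1
image of x^3: 3x^2 - 3x + 7
image of x^4: 4x^3 - 6x^2 + 28x + 11
image of x^5: 5x^4 - 10x^3 + 70x^2 + 55x + 21
image of x^6: 6x^5 - 15x^4 + 140x^3 + 165x^2 + 126x + 29
each image's coordinates form column j of the matrix


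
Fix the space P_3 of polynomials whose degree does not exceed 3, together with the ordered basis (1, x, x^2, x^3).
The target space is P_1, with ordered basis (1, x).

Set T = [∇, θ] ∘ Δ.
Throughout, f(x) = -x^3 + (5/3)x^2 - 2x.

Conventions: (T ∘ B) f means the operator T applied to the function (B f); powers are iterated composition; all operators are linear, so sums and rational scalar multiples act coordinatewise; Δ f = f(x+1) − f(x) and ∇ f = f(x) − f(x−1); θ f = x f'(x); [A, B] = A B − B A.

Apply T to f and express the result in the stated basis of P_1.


the image equals g(x) = -6x + 19/3

Δ f = -3x^2 + (1/3)x - 4/3
θ Δ f = -6x^2 + (1/3)x
∇ θ Δ f = -12x + 19/3
∇ Δ f = -6x + 10/3
θ ∇ Δ f = -6x
[∇, θ] Δ f = -6x + 19/3


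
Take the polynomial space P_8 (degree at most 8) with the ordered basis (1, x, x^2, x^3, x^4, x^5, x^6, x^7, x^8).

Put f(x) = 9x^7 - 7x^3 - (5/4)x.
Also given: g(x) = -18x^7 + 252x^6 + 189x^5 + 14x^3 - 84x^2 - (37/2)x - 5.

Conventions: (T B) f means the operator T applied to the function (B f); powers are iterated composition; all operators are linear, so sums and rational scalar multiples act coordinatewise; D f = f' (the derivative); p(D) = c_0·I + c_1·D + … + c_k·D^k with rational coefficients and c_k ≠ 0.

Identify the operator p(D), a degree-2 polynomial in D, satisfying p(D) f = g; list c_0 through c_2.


c_0 = -2, c_1 = 4, c_2 = 1/2

D^0 f = 9x^7 - 7x^3 - (5/4)x
D^1 f = 63x^6 - 21x^2 - 5/4
D^2 f = 378x^5 - 42x
matching coefficients of g against c_0 f + c_1 Df + … from the top degree down determines the c_i
solution: c_0 = -2, c_1 = 4, c_2 = 1/2


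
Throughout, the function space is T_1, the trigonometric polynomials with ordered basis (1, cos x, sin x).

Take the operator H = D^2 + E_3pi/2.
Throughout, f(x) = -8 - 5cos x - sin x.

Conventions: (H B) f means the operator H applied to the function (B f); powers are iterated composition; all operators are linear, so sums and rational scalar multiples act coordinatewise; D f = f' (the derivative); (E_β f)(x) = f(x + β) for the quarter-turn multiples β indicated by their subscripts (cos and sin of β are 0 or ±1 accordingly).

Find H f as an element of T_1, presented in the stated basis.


the result is g(x) = -8 + 6cos x - 4sin x

D f = -cos x + 5sin x
D D f = 5cos x + sin x
E_3pi/2 f = -8 + cos x - 5sin x
(D^2 + E_3pi/2) f = -8 + 6cos x - 4sin x


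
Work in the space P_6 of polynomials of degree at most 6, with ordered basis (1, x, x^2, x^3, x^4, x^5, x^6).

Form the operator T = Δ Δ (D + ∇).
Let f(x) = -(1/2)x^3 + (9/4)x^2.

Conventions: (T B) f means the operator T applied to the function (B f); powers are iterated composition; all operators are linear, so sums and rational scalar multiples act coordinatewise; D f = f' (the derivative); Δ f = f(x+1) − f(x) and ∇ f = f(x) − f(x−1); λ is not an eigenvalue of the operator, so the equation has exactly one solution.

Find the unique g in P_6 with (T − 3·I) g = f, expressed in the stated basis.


the result is g(x) = (1/6)x^3 - (3/4)x^2 + 2/3

write g with unknown coordinates in the stated basis and equate coefficients in (T − 3·I) g = f
solving from the highest basis element down gives g = (1/6)x^3 - (3/4)x^2 + 2/3
check: T g = 2
so T g − 3·g = -(1/2)x^3 + (9/4)x^2 = f ✓


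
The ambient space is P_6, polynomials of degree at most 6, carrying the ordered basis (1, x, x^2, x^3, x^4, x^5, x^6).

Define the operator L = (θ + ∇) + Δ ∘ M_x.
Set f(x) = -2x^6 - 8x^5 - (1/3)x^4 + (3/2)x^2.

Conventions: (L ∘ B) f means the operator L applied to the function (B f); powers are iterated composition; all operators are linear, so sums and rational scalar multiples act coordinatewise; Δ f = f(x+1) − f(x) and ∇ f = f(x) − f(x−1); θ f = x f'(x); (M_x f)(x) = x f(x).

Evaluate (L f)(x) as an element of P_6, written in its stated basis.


g(x) = -26x^6 - 142x^5 - 203x^4 - (584/3)x^3 - (1235/6)x^2 - (59/2)x - 16

θ f = -12x^6 - 40x^5 - (4/3)x^4 + 3x^2
∇ f = -12x^5 - 10x^4 + (116/3)x^3 - 48x^2 + (89/3)x - 43/6
(θ + ∇) f = -12x^6 - 52x^5 - (34/3)x^4 + (116/3)x^3 - 45x^2 + (89/3)x - 43/6
M_x f = -2x^7 - 8x^6 - (1/3)x^5 + (3/2)x^3
Δ M_x f = -14x^6 - 90x^5 - (575/3)x^4 - (700/3)x^3 - (965/6)x^2 - (355/6)x - 53/6
((θ + ∇) + Δ ∘ M_x) f = -26x^6 - 142x^5 - 203x^4 - (584/3)x^3 - (1235/6)x^2 - (59/2)x - 16


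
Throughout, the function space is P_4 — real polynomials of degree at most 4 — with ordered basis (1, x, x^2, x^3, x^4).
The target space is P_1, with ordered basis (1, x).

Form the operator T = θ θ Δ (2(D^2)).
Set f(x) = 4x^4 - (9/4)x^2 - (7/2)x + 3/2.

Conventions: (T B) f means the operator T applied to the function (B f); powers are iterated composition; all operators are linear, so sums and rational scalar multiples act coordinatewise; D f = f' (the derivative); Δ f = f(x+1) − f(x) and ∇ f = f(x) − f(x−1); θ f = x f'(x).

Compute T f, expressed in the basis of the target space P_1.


g(x) = 192x

D f = 16x^3 - (9/2)x - 7/2
D D f = 48x^2 - 9/2
(2(D^2)) f = 96x^2 - 9
Δ (2(D^2)) f = 192x + 96
θ Δ (2(D^2)) f = 192x
θ θ Δ (2(D^2)) f = 192x


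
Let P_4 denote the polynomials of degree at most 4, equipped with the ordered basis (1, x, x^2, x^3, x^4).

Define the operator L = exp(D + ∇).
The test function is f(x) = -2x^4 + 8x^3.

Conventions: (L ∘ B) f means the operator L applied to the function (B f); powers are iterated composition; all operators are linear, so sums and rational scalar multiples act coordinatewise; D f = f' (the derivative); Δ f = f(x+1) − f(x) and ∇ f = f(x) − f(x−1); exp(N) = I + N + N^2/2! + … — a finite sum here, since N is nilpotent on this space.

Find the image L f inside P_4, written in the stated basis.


order-1 term: -16x^3 + 60x^2 - 32x + 10
order-2 term: -48x^2 + 144x - 70
order-3 term: -64x + 112
order-4 term: -32
the series for exp(D + ∇) f terminates at order 4
exp(D + ∇) f = -2x^4 - 8x^3 + 12x^2 + 48x + 20

g(x) = -2x^4 - 8x^3 + 12x^2 + 48x + 20


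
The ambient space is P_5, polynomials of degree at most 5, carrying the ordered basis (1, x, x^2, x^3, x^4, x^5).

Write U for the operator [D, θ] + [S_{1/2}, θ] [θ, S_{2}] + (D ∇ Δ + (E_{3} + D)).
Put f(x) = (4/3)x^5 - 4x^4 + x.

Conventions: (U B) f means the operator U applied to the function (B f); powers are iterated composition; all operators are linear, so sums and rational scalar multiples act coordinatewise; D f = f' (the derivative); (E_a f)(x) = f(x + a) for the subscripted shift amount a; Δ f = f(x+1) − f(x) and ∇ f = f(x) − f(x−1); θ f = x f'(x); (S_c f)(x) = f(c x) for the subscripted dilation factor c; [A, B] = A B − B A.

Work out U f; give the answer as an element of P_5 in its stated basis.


θ f = (20/3)x^5 - 16x^4 + x
D θ f = (100/3)x^4 - 64x^3 + 1
D f = (20/3)x^4 - 16x^3 + 1
θ D f = (80/3)x^4 - 48x^3
[D, θ] f = (20/3)x^4 - 16x^3 + 1
S_{2} f = (128/3)x^5 - 64x^4 + 2x
θ S_{2} f = (640/3)x^5 - 256x^4 + 2x
θ f = (20/3)x^5 - 16x^4 + x
S_{2} θ f = (640/3)x^5 - 256x^4 + 2x
[θ, S_{2}] f = 0
θ [θ, S_{2}] f = 0
S_{1/2} θ [θ, S_{2}] f = 0
S_{1/2} [θ, S_{2}] f = 0
θ S_{1/2} [θ, S_{2}] f = 0
[S_{1/2}, θ] [θ, S_{2}] f = 0
Δ f = (20/3)x^4 - (8/3)x^3 - (32/3)x^2 - (28/3)x - 5/3
∇ Δ f = (80/3)x^3 - 48x^2 + (40/3)x - 8
D ∇ Δ f = 80x^2 - 96x + 40/3
E_{3} f = (4/3)x^5 + 16x^4 + 72x^3 + 144x^2 + 109x + 3
D f = (20/3)x^4 - 16x^3 + 1
(E_{3} + D) f = (4/3)x^5 + (68/3)x^4 + 56x^3 + 144x^2 + 109x + 4
(D ∇ Δ + (E_{3} + D)) f = (4/3)x^5 + (68/3)x^4 + 56x^3 + 224x^2 + 13x + 52/3
([D, θ] + [S_{1/2}, θ] [θ, S_{2}] + (D ∇ Δ + (E_{3} + D))) f = (4/3)x^5 + (88/3)x^4 + 40x^3 + 224x^2 + 13x + 55/3

g(x) = (4/3)x^5 + (88/3)x^4 + 40x^3 + 224x^2 + 13x + 55/3


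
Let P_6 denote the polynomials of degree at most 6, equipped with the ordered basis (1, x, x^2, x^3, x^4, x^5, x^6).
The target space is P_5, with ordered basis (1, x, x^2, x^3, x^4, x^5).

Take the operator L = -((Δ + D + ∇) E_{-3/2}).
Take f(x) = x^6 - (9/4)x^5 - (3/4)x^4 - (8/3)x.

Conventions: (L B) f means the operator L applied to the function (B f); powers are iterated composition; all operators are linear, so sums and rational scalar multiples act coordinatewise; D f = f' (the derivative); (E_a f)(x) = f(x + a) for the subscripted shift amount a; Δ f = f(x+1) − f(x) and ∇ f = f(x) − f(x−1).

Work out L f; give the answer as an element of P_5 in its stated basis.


E_{-3/2} f = x^6 - (45/4)x^5 + (399/8)x^4 - (909/8)x^3 + (567/4)x^2 - (18251/192)x + 3671/128
Δ E_{-3/2} f = 6x^5 - (165/4)x^4 + 107x^3 - (1113/8)x^2 + (735/8)x - 5243/192
D E_{-3/2} f = 6x^5 - (225/4)x^4 + (399/2)x^3 - (2727/8)x^2 + (567/2)x - 18251/192
∇ E_{-3/2} f = 6x^5 - (285/4)x^4 + 332x^3 - (6141/8)x^2 + (7089/8)x - 79211/192
(Δ + D + ∇) E_{-3/2} f = 18x^5 - (675/4)x^4 + (1277/2)x^3 - (9981/8)x^2 + (2523/2)x - 34235/64
(-((Δ + D + ∇) E_{-3/2})) f = -18x^5 + (675/4)x^4 - (1277/2)x^3 + (9981/8)x^2 - (2523/2)x + 34235/64

the result is g(x) = -18x^5 + (675/4)x^4 - (1277/2)x^3 + (9981/8)x^2 - (2523/2)x + 34235/64


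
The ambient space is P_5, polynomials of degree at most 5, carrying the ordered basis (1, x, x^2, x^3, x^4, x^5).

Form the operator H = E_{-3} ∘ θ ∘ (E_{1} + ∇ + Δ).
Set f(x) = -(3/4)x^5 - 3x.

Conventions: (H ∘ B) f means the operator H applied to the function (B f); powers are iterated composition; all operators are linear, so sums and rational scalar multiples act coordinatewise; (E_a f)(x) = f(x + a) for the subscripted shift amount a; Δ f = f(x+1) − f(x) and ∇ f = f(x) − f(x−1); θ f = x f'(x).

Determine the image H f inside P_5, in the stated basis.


the result is g(x) = -(15/4)x^5 + (45/4)x^4 + 180x^3 - 1260x^2 + 2997x - 2511

E_{1} f = -(3/4)x^5 - (15/4)x^4 - (15/2)x^3 - (15/2)x^2 - (27/4)x - 15/4
∇ f = -(15/4)x^4 + (15/2)x^3 - (15/2)x^2 + (15/4)x - 15/4
Δ f = -(15/4)x^4 - (15/2)x^3 - (15/2)x^2 - (15/4)x - 15/4
(E_{1} + ∇ + Δ) f = -(3/4)x^5 - (45/4)x^4 - (15/2)x^3 - (45/2)x^2 - (27/4)x - 45/4
θ (E_{1} + ∇ + Δ) f = -(15/4)x^5 - 45x^4 - (45/2)x^3 - 45x^2 - (27/4)x
E_{-3} (θ ∘ (E_{1} + ∇ + Δ)) f = -(15/4)x^5 + (45/4)x^4 + 180x^3 - 1260x^2 + 2997x - 2511


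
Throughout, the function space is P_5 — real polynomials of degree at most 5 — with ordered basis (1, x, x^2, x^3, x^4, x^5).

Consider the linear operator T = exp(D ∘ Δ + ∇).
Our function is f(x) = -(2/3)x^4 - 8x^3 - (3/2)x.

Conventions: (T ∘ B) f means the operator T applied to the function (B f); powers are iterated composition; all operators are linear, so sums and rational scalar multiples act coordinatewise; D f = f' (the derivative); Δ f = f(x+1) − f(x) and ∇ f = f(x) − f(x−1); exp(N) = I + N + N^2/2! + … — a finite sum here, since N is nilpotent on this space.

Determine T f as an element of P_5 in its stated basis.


order-1 term: -(8/3)x^3 - 28x^2 - (104/3)x - 71/2
order-2 term: -4x^2 - 32x - 110/3
order-3 term: -(8/3)x - 12
order-4 term: -2/3
the series for exp(D ∘ Δ + ∇) f terminates at order 4
exp(D ∘ Δ + ∇) f = -(2/3)x^4 - (32/3)x^3 - 32x^2 - (425/6)x - 509/6

the image equals g(x) = -(2/3)x^4 - (32/3)x^3 - 32x^2 - (425/6)x - 509/6


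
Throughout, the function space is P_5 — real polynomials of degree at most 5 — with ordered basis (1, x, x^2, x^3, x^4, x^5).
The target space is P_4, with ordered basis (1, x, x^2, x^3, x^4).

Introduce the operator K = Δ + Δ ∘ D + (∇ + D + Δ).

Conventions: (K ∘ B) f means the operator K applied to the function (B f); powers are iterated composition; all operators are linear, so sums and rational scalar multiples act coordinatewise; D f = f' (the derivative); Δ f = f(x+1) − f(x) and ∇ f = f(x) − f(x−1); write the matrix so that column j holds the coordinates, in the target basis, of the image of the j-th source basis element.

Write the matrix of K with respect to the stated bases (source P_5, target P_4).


the matrix is [[0, 4, 3, 6, 5, 8]; [0, 0, 8, 9, 24, 25]; [0, 0, 0, 12, 18, 60]; [0, 0, 0, 0, 16, 30]; [0, 0, 0, 0, 0, 20]] (rows listed top to bottom)

image of 1: 0
image of x: 4
image of x^2: 8x + 3
image of x^3: 12x^2 + 9x + 6
image of x^4: 16x^3 + 18x^2 + 24x + 5
image of x^5: 20x^4 + 30x^3 + 60x^2 + 25x + 8
each image's coordinates form column j of the matrix


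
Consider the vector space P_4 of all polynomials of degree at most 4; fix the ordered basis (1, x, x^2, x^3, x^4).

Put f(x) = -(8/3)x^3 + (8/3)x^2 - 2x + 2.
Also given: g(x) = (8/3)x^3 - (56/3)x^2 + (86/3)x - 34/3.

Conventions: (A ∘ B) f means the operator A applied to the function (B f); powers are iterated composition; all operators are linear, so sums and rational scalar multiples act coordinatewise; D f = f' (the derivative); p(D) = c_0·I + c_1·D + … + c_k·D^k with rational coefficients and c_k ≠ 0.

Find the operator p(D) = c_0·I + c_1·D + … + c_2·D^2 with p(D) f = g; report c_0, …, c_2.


c_0 = -1, c_1 = 2, c_2 = -1

D^0 f = -(8/3)x^3 + (8/3)x^2 - 2x + 2
D^1 f = -8x^2 + (16/3)x - 2
D^2 f = -16x + 16/3
matching coefficients of g against c_0 f + c_1 Df + … from the top degree down determines the c_i
solution: c_0 = -1, c_1 = 2, c_2 = -1


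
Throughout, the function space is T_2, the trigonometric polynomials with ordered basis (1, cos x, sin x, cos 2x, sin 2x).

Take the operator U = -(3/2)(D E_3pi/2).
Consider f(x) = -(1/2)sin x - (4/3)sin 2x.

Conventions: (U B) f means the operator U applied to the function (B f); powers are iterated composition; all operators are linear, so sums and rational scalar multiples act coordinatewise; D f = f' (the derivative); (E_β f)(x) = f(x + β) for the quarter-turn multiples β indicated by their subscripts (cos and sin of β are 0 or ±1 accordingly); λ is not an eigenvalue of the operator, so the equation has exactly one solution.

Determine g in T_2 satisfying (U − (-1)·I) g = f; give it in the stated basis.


g(x) = sin x + (2/5)cos 2x - (2/15)sin 2x

write g with unknown coordinates in the stated basis and equate coefficients in (U − (-1)·I) g = f
solving from the highest basis element down gives g = sin x + (2/5)cos 2x - (2/15)sin 2x
check: U g = -(3/2)sin x - (2/5)cos 2x - (6/5)sin 2x
so U g − (-1)·g = -(1/2)sin x - (4/3)sin 2x = f ✓


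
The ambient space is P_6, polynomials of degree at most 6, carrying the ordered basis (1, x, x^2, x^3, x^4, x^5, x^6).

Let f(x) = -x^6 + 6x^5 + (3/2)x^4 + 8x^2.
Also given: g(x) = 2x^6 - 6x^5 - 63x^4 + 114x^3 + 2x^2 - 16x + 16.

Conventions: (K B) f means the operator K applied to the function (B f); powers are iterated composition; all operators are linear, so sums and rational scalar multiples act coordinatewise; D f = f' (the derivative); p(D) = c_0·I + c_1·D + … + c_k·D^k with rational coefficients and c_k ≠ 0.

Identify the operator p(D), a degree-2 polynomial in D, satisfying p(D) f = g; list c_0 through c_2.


D^0 f = -x^6 + 6x^5 + (3/2)x^4 + 8x^2
D^1 f = -6x^5 + 30x^4 + 6x^3 + 16x
D^2 f = -30x^4 + 120x^3 + 18x^2 + 16
matching coefficients of g against c_0 f + c_1 Df + … from the top degree down determines the c_i
solution: c_0 = -2, c_1 = -1, c_2 = 1

p(D) = -2·I − D + D^2, i.e. c_0 = -2, c_1 = -1, c_2 = 1


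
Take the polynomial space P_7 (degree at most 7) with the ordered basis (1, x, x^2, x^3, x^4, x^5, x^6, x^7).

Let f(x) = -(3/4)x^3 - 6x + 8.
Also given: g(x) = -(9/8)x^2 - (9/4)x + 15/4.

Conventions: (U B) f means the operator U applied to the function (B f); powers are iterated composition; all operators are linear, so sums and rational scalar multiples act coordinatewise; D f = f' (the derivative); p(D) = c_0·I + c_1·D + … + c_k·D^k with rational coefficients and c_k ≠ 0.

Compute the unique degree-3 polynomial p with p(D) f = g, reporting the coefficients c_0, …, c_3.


D^0 f = -(3/4)x^3 - 6x + 8
D^1 f = -(9/4)x^2 - 6
D^2 f = -(9/2)x
D^3 f = -9/2
matching coefficients of g against c_0 f + c_1 Df + … from the top degree down determines the c_i
solution: c_0 = 0, c_1 = 1/2, c_2 = 1/2, c_3 = -3/2

p(D) = (1/2)·D + (1/2)·D^2 − (3/2)·D^3, i.e. c_0 = 0, c_1 = 1/2, c_2 = 1/2, c_3 = -3/2


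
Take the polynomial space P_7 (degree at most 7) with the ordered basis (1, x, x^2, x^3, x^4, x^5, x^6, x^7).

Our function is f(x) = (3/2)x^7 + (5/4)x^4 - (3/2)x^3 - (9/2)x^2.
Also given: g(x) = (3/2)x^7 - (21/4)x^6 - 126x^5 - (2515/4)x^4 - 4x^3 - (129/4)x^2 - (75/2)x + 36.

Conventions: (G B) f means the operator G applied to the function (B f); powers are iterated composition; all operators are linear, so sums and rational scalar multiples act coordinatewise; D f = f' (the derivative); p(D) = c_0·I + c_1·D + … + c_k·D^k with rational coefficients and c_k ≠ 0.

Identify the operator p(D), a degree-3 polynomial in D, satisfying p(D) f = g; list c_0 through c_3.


p(D) = I − (1/2)·D − 2·D^2 − 2·D^3, i.e. c_0 = 1, c_1 = -1/2, c_2 = -2, c_3 = -2

D^0 f = (3/2)x^7 + (5/4)x^4 - (3/2)x^3 - (9/2)x^2
D^1 f = (21/2)x^6 + 5x^3 - (9/2)x^2 - 9x
D^2 f = 63x^5 + 15x^2 - 9x - 9
D^3 f = 315x^4 + 30x - 9
matching coefficients of g against c_0 f + c_1 Df + … from the top degree down determines the c_i
solution: c_0 = 1, c_1 = -1/2, c_2 = -2, c_3 = -2


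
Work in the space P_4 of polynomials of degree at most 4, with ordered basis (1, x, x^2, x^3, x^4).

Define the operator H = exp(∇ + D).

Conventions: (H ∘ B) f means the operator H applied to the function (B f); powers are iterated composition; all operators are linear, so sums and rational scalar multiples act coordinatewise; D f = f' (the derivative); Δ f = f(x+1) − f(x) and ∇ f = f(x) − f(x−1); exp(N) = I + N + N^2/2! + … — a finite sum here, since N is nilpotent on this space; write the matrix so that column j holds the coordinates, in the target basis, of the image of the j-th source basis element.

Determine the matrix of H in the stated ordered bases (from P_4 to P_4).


image of 1: 1
image of x: x + 2
image of x^2: x^2 + 4x + 3
image of x^3: x^3 + 6x^2 + 9x + 3
image of x^4: x^4 + 8x^3 + 18x^2 + 12x + 2
each image's coordinates form column j of the matrix

the matrix is [[1, 2, 3, 3, 2]; [0, 1, 4, 9, 12]; [0, 0, 1, 6, 18]; [0, 0, 0, 1, 8]; [0, 0, 0, 0, 1]] (rows listed top to bottom)


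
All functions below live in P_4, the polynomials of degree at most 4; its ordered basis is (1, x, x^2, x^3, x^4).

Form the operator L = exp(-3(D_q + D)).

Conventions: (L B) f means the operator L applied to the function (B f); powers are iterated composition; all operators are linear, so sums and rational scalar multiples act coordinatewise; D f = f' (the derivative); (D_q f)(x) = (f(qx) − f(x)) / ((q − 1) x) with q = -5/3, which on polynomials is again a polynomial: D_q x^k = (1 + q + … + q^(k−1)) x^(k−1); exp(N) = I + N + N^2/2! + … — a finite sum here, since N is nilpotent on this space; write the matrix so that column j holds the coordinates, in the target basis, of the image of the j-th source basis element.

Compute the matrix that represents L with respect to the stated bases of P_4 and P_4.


image of 1: 1
image of x: x - 6
image of x^2: x^2 - 4x + 12
image of x^3: x^3 - (46/3)x^2 + (92/3)x - 184/3
image of x^4: x^4 - (40/9)x^3 + (920/27)x^2 - (3680/81)x + 1840/27
each image's coordinates form column j of the matrix

the matrix is [[1, -6, 12, -184/3, 1840/27]; [0, 1, -4, 92/3, -3680/81]; [0, 0, 1, -46/3, 920/27]; [0, 0, 0, 1, -40/9]; [0, 0, 0, 0, 1]] (rows listed top to bottom)


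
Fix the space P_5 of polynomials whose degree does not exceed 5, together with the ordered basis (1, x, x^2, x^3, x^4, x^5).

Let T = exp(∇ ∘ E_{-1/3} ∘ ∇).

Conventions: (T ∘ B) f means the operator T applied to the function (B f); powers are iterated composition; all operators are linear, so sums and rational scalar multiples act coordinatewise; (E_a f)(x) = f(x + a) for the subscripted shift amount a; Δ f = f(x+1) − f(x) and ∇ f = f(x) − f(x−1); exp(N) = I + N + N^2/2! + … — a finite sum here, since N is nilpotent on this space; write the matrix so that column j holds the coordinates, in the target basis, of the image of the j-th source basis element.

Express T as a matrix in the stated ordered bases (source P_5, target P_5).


the matrix is [[1, 0, 2, -8, 106/3, -5960/27]; [0, 1, 0, 6, -32, 530/3]; [0, 0, 1, 0, 12, -80]; [0, 0, 0, 1, 0, 20]; [0, 0, 0, 0, 1, 0]; [0, 0, 0, 0, 0, 1]] (rows listed top to bottom)

image of 1: 1
image of x: x
image of x^2: x^2 + 2
image of x^3: x^3 + 6x - 8
image of x^4: x^4 + 12x^2 - 32x + 106/3
image of x^5: x^5 + 20x^3 - 80x^2 + (530/3)x - 5960/27
each image's coordinates form column j of the matrix


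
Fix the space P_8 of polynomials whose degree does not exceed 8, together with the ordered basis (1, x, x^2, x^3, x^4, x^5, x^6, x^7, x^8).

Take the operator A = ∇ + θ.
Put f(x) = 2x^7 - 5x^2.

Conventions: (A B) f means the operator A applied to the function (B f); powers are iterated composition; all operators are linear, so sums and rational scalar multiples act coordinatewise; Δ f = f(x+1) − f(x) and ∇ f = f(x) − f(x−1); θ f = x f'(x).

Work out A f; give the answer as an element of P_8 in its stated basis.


the image equals g(x) = 14x^7 + 14x^6 - 42x^5 + 70x^4 - 70x^3 + 32x^2 - 24x + 7

∇ f = 14x^6 - 42x^5 + 70x^4 - 70x^3 + 42x^2 - 24x + 7
θ f = 14x^7 - 10x^2
(∇ + θ) f = 14x^7 + 14x^6 - 42x^5 + 70x^4 - 70x^3 + 32x^2 - 24x + 7


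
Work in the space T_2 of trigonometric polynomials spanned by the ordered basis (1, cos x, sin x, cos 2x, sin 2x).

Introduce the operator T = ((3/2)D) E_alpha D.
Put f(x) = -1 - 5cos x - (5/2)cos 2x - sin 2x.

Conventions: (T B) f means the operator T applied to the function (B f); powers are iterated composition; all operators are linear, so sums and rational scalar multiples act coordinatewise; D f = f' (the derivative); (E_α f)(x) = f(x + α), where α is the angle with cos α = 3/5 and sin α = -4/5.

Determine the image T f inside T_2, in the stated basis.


the result is g(x) = (9/2)cos x + 6sin x - (249/25)cos 2x + (318/25)sin 2x

D f = 5sin x - 2cos 2x + 5sin 2x
E_alpha D f = -4cos x + 3sin x - (106/25)cos 2x - (83/25)sin 2x
D E_alpha D f = 3cos x + 4sin x - (166/25)cos 2x + (212/25)sin 2x
((3/2)D) E_alpha D f = (9/2)cos x + 6sin x - (249/25)cos 2x + (318/25)sin 2x


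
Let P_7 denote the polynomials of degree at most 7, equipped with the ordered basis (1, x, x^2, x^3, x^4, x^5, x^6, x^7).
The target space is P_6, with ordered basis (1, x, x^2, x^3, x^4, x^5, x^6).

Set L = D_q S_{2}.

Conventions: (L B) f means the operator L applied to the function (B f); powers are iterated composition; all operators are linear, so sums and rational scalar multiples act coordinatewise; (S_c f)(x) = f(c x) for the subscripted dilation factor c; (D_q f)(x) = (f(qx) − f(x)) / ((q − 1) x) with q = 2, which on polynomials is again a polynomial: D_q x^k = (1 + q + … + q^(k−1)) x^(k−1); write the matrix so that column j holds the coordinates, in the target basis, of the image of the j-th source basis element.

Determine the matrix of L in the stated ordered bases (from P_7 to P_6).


the matrix is [[0, 2, 0, 0, 0, 0, 0, 0]; [0, 0, 12, 0, 0, 0, 0, 0]; [0, 0, 0, 56, 0, 0, 0, 0]; [0, 0, 0, 0, 240, 0, 0, 0]; [0, 0, 0, 0, 0, 992, 0, 0]; [0, 0, 0, 0, 0, 0, 4032, 0]; [0, 0, 0, 0, 0, 0, 0, 16256]] (rows listed top to bottom)

image of 1: 0
image of x: 2
image of x^2: 12x
image of x^3: 56x^2
image of x^4: 240x^3
image of x^5: 992x^4
image of x^6: 4032x^5
image of x^7: 16256x^6
each image's coordinates form column j of the matrix


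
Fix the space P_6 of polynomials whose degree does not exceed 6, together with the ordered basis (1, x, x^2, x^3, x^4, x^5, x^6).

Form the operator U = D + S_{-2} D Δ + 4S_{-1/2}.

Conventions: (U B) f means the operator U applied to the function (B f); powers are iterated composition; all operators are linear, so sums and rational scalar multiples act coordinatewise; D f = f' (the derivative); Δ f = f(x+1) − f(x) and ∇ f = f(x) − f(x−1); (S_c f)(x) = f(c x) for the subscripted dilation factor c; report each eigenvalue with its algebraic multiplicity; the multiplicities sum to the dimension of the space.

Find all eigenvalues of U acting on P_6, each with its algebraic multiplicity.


image of 1: 4
image of x: -2x + 1
image of x^2: x^2 + 2x + 2
image of x^3: -(1/2)x^3 + 3x^2 - 12x + 3
image of x^4: (1/4)x^4 + 4x^3 + 48x^2 - 24x + 4
image of x^5: -(1/8)x^5 + 5x^4 - 160x^3 + 120x^2 - 40x + 5
image of x^6: (1/16)x^6 + 6x^5 + 480x^4 - 480x^3 + 240x^2 - 60x + 6
the matrix is upper triangular; its diagonal is (4, -2, 1, -1/2, 1/4, -1/8, 1/16)
for a triangular matrix the eigenvalues are the diagonal entries, with algebraic multiplicity their repetition count

λ = -2 (multiplicity 1), λ = -1/2 (multiplicity 1), λ = -1/8 (multiplicity 1), λ = 1/16 (multiplicity 1), λ = 1/4 (multiplicity 1), λ = 1 (multiplicity 1), λ = 4 (multiplicity 1)


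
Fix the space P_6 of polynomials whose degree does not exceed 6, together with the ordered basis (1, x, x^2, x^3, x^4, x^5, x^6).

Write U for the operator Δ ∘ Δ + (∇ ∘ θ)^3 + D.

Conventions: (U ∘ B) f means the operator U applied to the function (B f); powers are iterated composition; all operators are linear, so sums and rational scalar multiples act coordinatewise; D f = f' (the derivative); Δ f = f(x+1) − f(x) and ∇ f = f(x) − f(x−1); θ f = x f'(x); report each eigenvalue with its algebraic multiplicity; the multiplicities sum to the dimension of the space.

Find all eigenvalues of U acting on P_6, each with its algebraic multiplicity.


image of 1: 0
image of x: 1
image of x^2: 2x + 2
image of x^3: 3x^2 + 6x + 42
image of x^4: 4x^3 + 12x^2 + 600x - 514
image of x^5: 5x^4 + 20x^3 + 3660x^2 - 7730x + 4380
image of x^6: 6x^5 + 30x^4 + 14520x^3 - 50550x^2 + 63900x - 27118
the matrix is upper triangular; its diagonal is (0, 0, 0, 0, 0, 0, 0)
for a triangular matrix the eigenvalues are the diagonal entries, with algebraic multiplicity their repetition count

λ = 0 (multiplicity 7)


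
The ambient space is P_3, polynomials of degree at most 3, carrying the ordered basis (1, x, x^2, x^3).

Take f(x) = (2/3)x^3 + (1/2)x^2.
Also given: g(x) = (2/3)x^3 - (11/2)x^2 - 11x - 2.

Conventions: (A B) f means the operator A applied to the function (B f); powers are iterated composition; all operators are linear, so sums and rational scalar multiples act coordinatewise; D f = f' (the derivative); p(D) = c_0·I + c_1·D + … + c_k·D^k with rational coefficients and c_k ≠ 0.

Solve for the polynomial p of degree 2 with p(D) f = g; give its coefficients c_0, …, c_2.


D^0 f = (2/3)x^3 + (1/2)x^2
D^1 f = 2x^2 + x
D^2 f = 4x + 1
matching coefficients of g against c_0 f + c_1 Df + … from the top degree down determines the c_i
solution: c_0 = 1, c_1 = -3, c_2 = -2

p(D) = I − 3·D − 2·D^2, i.e. c_0 = 1, c_1 = -3, c_2 = -2
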